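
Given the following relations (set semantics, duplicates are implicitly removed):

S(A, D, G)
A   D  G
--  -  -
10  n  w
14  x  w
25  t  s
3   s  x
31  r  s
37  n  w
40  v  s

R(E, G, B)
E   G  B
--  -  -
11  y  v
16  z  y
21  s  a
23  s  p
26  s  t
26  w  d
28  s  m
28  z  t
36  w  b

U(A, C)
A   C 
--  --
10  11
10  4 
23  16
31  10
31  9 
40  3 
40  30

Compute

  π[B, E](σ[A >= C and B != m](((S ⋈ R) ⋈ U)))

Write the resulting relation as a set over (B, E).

Natural join on G: {(10, n, w, 26, d), (10, n, w, 36, b), (14, x, w, 26, d), (14, x, w, 36, b), (25, t, s, 21, a), (25, t, s, 23, p), (25, t, s, 26, t), (25, t, s, 28, m), (31, r, s, 21, a), (31, r, s, 23, p), (31, r, s, 26, t), (31, r, s, 28, m), (37, n, w, 26, d), (37, n, w, 36, b), (40, v, s, 21, a), (40, v, s, 23, p), (40, v, s, 26, t), (40, v, s, 28, m)}
Natural join on A: {(10, n, w, 26, d, 11), (10, n, w, 26, d, 4), (10, n, w, 36, b, 11), (10, n, w, 36, b, 4), (31, r, s, 21, a, 10), (31, r, s, 21, a, 9), (31, r, s, 23, p, 10), (31, r, s, 23, p, 9), (31, r, s, 26, t, 10), (31, r, s, 26, t, 9), (31, r, s, 28, m, 10), (31, r, s, 28, m, 9), (40, v, s, 21, a, 3), (40, v, s, 21, a, 30), (40, v, s, 23, p, 3), (40, v, s, 23, p, 30), (40, v, s, 26, t, 3), (40, v, s, 26, t, 30), (40, v, s, 28, m, 3), (40, v, s, 28, m, 30)}
Filtering on A >= C and B != m leaves {(10, n, w, 26, d, 4), (10, n, w, 36, b, 4), (31, r, s, 21, a, 10), (31, r, s, 21, a, 9), (31, r, s, 23, p, 10), (31, r, s, 23, p, 9), (31, r, s, 26, t, 10), (31, r, s, 26, t, 9), (40, v, s, 21, a, 3), (40, v, s, 21, a, 30), (40, v, s, 23, p, 3), (40, v, s, 23, p, 30), (40, v, s, 26, t, 3), (40, v, s, 26, t, 30)}.
Projecting to B, E (9 duplicate(s) eliminated): {(a, 21), (b, 36), (d, 26), (p, 23), (t, 26)}

{(a, 21), (b, 36), (d, 26), (p, 23), (t, 26)}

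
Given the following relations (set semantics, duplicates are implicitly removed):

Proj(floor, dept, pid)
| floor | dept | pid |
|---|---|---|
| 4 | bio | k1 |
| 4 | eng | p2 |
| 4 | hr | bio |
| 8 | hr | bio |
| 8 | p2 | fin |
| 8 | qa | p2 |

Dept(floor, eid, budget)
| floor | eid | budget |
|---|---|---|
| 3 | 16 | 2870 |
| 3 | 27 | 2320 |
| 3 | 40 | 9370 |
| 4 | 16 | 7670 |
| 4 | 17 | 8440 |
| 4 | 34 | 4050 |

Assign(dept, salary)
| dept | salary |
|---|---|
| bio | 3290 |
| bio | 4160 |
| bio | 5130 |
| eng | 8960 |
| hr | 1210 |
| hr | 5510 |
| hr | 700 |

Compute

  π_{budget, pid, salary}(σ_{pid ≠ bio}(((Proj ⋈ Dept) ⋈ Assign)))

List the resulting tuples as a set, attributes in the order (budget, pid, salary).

Joining Proj and Dept on floor yields {(4, bio, k1, 16, 7670), (4, bio, k1, 17, 8440), (4, bio, k1, 34, 4050), (4, eng, p2, 16, 7670), (4, eng, p2, 17, 8440), (4, eng, p2, 34, 4050), (4, hr, bio, 16, 7670), (4, hr, bio, 17, 8440), (4, hr, bio, 34, 4050)}.
Joining (Proj ⋈ Dept) and Assign on dept yields {(4, bio, k1, 16, 7670, 3290), (4, bio, k1, 16, 7670, 4160), (4, bio, k1, 16, 7670, 5130), (4, bio, k1, 17, 8440, 3290), (4, bio, k1, 17, 8440, 4160), (4, bio, k1, 17, 8440, 5130), (4, bio, k1, 34, 4050, 3290), (4, bio, k1, 34, 4050, 4160), (4, bio, k1, 34, 4050, 5130), (4, eng, p2, 16, 7670, 8960), (4, eng, p2, 17, 8440, 8960), (4, eng, p2, 34, 4050, 8960), (4, hr, bio, 16, 7670, 1210), (4, hr, bio, 16, 7670, 5510), (4, hr, bio, 16, 7670, 700), (4, hr, bio, 17, 8440, 1210), (4, hr, bio, 17, 8440, 5510), (4, hr, bio, 17, 8440, 700), (4, hr, bio, 34, 4050, 1210), (4, hr, bio, 34, 4050, 5510), (4, hr, bio, 34, 4050, 700)}.
Selection pid ≠ bio: {(4, bio, k1, 16, 7670, 3290), (4, bio, k1, 16, 7670, 4160), (4, bio, k1, 16, 7670, 5130), (4, bio, k1, 17, 8440, 3290), (4, bio, k1, 17, 8440, 4160), (4, bio, k1, 17, 8440, 5130), (4, bio, k1, 34, 4050, 3290), (4, bio, k1, 34, 4050, 4160), (4, bio, k1, 34, 4050, 5130), (4, eng, p2, 16, 7670, 8960), (4, eng, p2, 17, 8440, 8960), (4, eng, p2, 34, 4050, 8960)}
π_{budget, pid, salary} gives {(4050, k1, 3290), (4050, k1, 4160), (4050, k1, 5130), (4050, p2, 8960), (7670, k1, 3290), (7670, k1, 4160), (7670, k1, 5130), (7670, p2, 8960), (8440, k1, 3290), (8440, k1, 4160), (8440, k1, 5130), (8440, p2, 8960)}.

{(4050, k1, 3290), (4050, k1, 4160), (4050, k1, 5130), (4050, p2, 8960), (7670, k1, 3290), (7670, k1, 4160), (7670, k1, 5130), (7670, p2, 8960), (8440, k1, 3290), (8440, k1, 4160), (8440, k1, 5130), (8440, p2, 8960)}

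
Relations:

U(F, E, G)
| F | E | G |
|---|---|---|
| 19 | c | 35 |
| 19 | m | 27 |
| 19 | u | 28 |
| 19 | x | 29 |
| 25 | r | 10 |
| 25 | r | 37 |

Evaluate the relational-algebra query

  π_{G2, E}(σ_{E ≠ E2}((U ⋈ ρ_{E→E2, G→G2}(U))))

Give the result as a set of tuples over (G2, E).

ρ[E→E2, G→G2]: schema becomes (F, E2, G2); tuples unchanged.
Joining U and ρ_{E→E2, G→G2}(U) on F yields {(19, c, 35, c, 35), (19, c, 35, m, 27), (19, c, 35, u, 28), (19, c, 35, x, 29), (19, m, 27, c, 35), (19, m, 27, m, 27), (19, m, 27, u, 28), (19, m, 27, x, 29), (19, u, 28, c, 35), (19, u, 28, m, 27), (19, u, 28, u, 28), (19, u, 28, x, 29), (19, x, 29, c, 35), (19, x, 29, m, 27), (19, x, 29, u, 28), (19, x, 29, x, 29), (25, r, 10, r, 10), (25, r, 10, r, 37), (25, r, 37, r, 10), (25, r, 37, r, 37)}.
Filtering on E ≠ E2 leaves {(19, c, 35, m, 27), (19, c, 35, u, 28), (19, c, 35, x, 29), (19, m, 27, c, 35), (19, m, 27, u, 28), (19, m, 27, x, 29), (19, u, 28, c, 35), (19, u, 28, m, 27), (19, u, 28, x, 29), (19, x, 29, c, 35), (19, x, 29, m, 27), (19, x, 29, u, 28)}.
π_{G2, E} gives {(27, c), (27, u), (27, x), (28, c), (28, m), (28, x), (29, c), (29, m), (29, u), (35, m), (35, u), (35, x)}.

{(27, c), (27, u), (27, x), (28, c), (28, m), (28, x), (29, c), (29, m), (29, u), (35, m), (35, u), (35, x)}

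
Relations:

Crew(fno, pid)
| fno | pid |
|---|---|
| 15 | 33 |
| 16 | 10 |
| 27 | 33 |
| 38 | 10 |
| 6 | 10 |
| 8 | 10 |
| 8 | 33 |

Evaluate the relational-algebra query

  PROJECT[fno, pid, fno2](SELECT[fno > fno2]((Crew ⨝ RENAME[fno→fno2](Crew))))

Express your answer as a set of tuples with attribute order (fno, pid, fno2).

{(15, 33, 8), (16, 10, 6), (16, 10, 8), (27, 33, 15), (27, 33, 8), (38, 10, 16), (38, 10, 6), (38, 10, 8), (8, 10, 6)}

ρ[fno→fno2]: schema becomes (fno2, pid); tuples unchanged.
Crew ⋈ RENAME[fno→fno2](Crew) (natural join on pid): {(15, 33, 15), (15, 33, 27), (15, 33, 8), (16, 10, 16), (16, 10, 38), (16, 10, 6), (16, 10, 8), (27, 33, 15), (27, 33, 27), (27, 33, 8), (38, 10, 16), (38, 10, 38), (38, 10, 6), (38, 10, 8), (6, 10, 16), (6, 10, 38), (6, 10, 6), (6, 10, 8), (8, 10, 16), (8, 10, 38), (8, 10, 6), (8, 10, 8), (8, 33, 15), (8, 33, 27), (8, 33, 8)}
Apply σ_{fno > fno2}; surviving tuples: {(15, 33, 8), (16, 10, 6), (16, 10, 8), (27, 33, 15), (27, 33, 8), (38, 10, 16), (38, 10, 6), (38, 10, 8), (8, 10, 6)}
Keep only column(s) fno, pid, fno2: {(15, 33, 8), (16, 10, 6), (16, 10, 8), (27, 33, 15), (27, 33, 8), (38, 10, 16), (38, 10, 6), (38, 10, 8), (8, 10, 6)}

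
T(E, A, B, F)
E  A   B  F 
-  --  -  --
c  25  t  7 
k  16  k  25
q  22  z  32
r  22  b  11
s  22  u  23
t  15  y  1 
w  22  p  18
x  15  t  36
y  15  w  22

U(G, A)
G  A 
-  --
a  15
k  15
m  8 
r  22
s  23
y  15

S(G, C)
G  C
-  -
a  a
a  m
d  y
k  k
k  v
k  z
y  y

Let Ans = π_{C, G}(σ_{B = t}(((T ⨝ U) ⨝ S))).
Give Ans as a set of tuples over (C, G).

Natural join on A: {(q, 22, z, 32, r), (r, 22, b, 11, r), (s, 22, u, 23, r), (t, 15, y, 1, a), (t, 15, y, 1, k), (t, 15, y, 1, y), (w, 22, p, 18, r), (x, 15, t, 36, a), (x, 15, t, 36, k), (x, 15, t, 36, y), (y, 15, w, 22, a), (y, 15, w, 22, k), (y, 15, w, 22, y)}
Natural join on G: {(t, 15, y, 1, a, a), (t, 15, y, 1, a, m), (t, 15, y, 1, k, k), (t, 15, y, 1, k, v), (t, 15, y, 1, k, z), (t, 15, y, 1, y, y), (x, 15, t, 36, a, a), (x, 15, t, 36, a, m), (x, 15, t, 36, k, k), (x, 15, t, 36, k, v), (x, 15, t, 36, k, z), (x, 15, t, 36, y, y), (y, 15, w, 22, a, a), (y, 15, w, 22, a, m), (y, 15, w, 22, k, k), (y, 15, w, 22, k, v), (y, 15, w, 22, k, z), (y, 15, w, 22, y, y)}
Filtering on B = t leaves {(x, 15, t, 36, a, a), (x, 15, t, 36, a, m), (x, 15, t, 36, k, k), (x, 15, t, 36, k, v), (x, 15, t, 36, k, z), (x, 15, t, 36, y, y)}.
Keep only column(s) C, G: {(a, a), (k, k), (m, a), (v, k), (y, y), (z, k)}

{(a, a), (k, k), (m, a), (v, k), (y, y), (z, k)}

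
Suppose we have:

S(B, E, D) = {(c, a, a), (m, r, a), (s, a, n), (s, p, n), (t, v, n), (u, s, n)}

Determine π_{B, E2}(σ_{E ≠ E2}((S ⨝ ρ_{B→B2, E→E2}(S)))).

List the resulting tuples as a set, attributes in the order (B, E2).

ρ[B→B2, E→E2]: schema becomes (B2, E2, D); tuples unchanged.
S ⋈ ρ_{B→B2, E→E2}(S) (natural join on D): {(c, a, a, c, a), (c, a, a, m, r), (m, r, a, c, a), (m, r, a, m, r), (s, a, n, s, a), (s, a, n, s, p), (s, a, n, t, v), (s, a, n, u, s), (s, p, n, s, a), (s, p, n, s, p), (s, p, n, t, v), (s, p, n, u, s), (t, v, n, s, a), (t, v, n, s, p), (t, v, n, t, v), (t, v, n, u, s), (u, s, n, s, a), (u, s, n, s, p), (u, s, n, t, v), (u, s, n, u, s)}
Apply σ_{E ≠ E2}; surviving tuples: {(c, a, a, m, r), (m, r, a, c, a), (s, a, n, s, p), (s, a, n, t, v), (s, a, n, u, s), (s, p, n, s, a), (s, p, n, t, v), (s, p, n, u, s), (t, v, n, s, a), (t, v, n, s, p), (t, v, n, u, s), (u, s, n, s, a), (u, s, n, s, p), (u, s, n, t, v)}
Projecting to B, E2 (2 duplicate(s) eliminated): {(c, r), (m, a), (s, a), (s, p), (s, s), (s, v), (t, a), (t, p), (t, s), (u, a), (u, p), (u, v)}

{(c, r), (m, a), (s, a), (s, p), (s, s), (s, v), (t, a), (t, p), (t, s), (u, a), (u, p), (u, v)}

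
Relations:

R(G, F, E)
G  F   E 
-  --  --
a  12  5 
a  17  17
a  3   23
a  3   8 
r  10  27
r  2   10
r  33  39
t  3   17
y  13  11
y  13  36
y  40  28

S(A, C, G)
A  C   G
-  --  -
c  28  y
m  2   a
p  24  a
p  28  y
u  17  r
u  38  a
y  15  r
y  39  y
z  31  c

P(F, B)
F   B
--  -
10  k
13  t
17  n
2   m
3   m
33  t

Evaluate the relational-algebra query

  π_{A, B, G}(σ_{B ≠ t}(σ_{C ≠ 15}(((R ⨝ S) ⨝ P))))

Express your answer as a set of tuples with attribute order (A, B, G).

{(m, m, a), (m, n, a), (p, m, a), (p, n, a), (u, k, r), (u, m, a), (u, m, r), (u, n, a)}

Joining R and S on G yields {(a, 12, 5, m, 2), (a, 12, 5, p, 24), (a, 12, 5, u, 38), (a, 17, 17, m, 2), (a, 17, 17, p, 24), (a, 17, 17, u, 38), (a, 3, 23, m, 2), (a, 3, 23, p, 24), (a, 3, 23, u, 38), (a, 3, 8, m, 2), (a, 3, 8, p, 24), (a, 3, 8, u, 38), (r, 10, 27, u, 17), (r, 10, 27, y, 15), (r, 2, 10, u, 17), (r, 2, 10, y, 15), (r, 33, 39, u, 17), (r, 33, 39, y, 15), (y, 13, 11, c, 28), (y, 13, 11, p, 28), (y, 13, 11, y, 39), (y, 13, 36, c, 28), (y, 13, 36, p, 28), (y, 13, 36, y, 39), (y, 40, 28, c, 28), (y, 40, 28, p, 28), (y, 40, 28, y, 39)}.
Joining (R ⨝ S) and P on F yields {(a, 17, 17, m, 2, n), (a, 17, 17, p, 24, n), (a, 17, 17, u, 38, n), (a, 3, 23, m, 2, m), (a, 3, 23, p, 24, m), (a, 3, 23, u, 38, m), (a, 3, 8, m, 2, m), (a, 3, 8, p, 24, m), (a, 3, 8, u, 38, m), (r, 10, 27, u, 17, k), (r, 10, 27, y, 15, k), (r, 2, 10, u, 17, m), (r, 2, 10, y, 15, m), (r, 33, 39, u, 17, t), (r, 33, 39, y, 15, t), (y, 13, 11, c, 28, t), (y, 13, 11, p, 28, t), (y, 13, 11, y, 39, t), (y, 13, 36, c, 28, t), (y, 13, 36, p, 28, t), (y, 13, 36, y, 39, t)}.
σ[C ≠ 15]: keep tuples satisfying C ≠ 15 → {(a, 17, 17, m, 2, n), (a, 17, 17, p, 24, n), (a, 17, 17, u, 38, n), (a, 3, 23, m, 2, m), (a, 3, 23, p, 24, m), (a, 3, 23, u, 38, m), (a, 3, 8, m, 2, m), (a, 3, 8, p, 24, m), (a, 3, 8, u, 38, m), (r, 10, 27, u, 17, k), (r, 2, 10, u, 17, m), (r, 33, 39, u, 17, t), (y, 13, 11, c, 28, t), (y, 13, 11, p, 28, t), (y, 13, 11, y, 39, t), (y, 13, 36, c, 28, t), (y, 13, 36, p, 28, t), (y, 13, 36, y, 39, t)}
σ[B ≠ t]: keep tuples satisfying B ≠ t → {(a, 17, 17, m, 2, n), (a, 17, 17, p, 24, n), (a, 17, 17, u, 38, n), (a, 3, 23, m, 2, m), (a, 3, 23, p, 24, m), (a, 3, 23, u, 38, m), (a, 3, 8, m, 2, m), (a, 3, 8, p, 24, m), (a, 3, 8, u, 38, m), (r, 10, 27, u, 17, k), (r, 2, 10, u, 17, m)}
Projecting to A, B, G (3 duplicate(s) eliminated): {(m, m, a), (m, n, a), (p, m, a), (p, n, a), (u, k, r), (u, m, a), (u, m, r), (u, n, a)}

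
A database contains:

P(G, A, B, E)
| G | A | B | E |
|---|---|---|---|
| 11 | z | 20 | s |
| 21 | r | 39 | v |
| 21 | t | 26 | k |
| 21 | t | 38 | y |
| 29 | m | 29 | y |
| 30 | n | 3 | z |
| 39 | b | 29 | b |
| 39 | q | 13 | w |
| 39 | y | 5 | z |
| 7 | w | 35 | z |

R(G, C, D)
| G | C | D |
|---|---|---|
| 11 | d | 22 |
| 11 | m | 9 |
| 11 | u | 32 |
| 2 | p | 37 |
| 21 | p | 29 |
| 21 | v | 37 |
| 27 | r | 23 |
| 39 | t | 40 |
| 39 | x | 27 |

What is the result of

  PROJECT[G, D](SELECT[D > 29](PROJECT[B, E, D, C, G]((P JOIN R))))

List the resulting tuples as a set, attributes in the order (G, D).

{(11, 32), (21, 37), (39, 40)}

P ⋈ R (natural join on G): {(11, z, 20, s, d, 22), (11, z, 20, s, m, 9), (11, z, 20, s, u, 32), (21, r, 39, v, p, 29), (21, r, 39, v, v, 37), (21, t, 26, k, p, 29), (21, t, 26, k, v, 37), (21, t, 38, y, p, 29), (21, t, 38, y, v, 37), (39, b, 29, b, t, 40), (39, b, 29, b, x, 27), (39, q, 13, w, t, 40), (39, q, 13, w, x, 27), (39, y, 5, z, t, 40), (39, y, 5, z, x, 27)}
π[B, E, D, C, G]: project onto (B, E, D, C, G) → {(13, w, 27, x, 39), (13, w, 40, t, 39), (20, s, 22, d, 11), (20, s, 32, u, 11), (20, s, 9, m, 11), (26, k, 29, p, 21), (26, k, 37, v, 21), (29, b, 27, x, 39), (29, b, 40, t, 39), (38, y, 29, p, 21), (38, y, 37, v, 21), (39, v, 29, p, 21), (39, v, 37, v, 21), (5, z, 27, x, 39), (5, z, 40, t, 39)}
σ[D > 29]: keep tuples satisfying D > 29 → {(13, w, 40, t, 39), (20, s, 32, u, 11), (26, k, 37, v, 21), (29, b, 40, t, 39), (38, y, 37, v, 21), (39, v, 37, v, 21), (5, z, 40, t, 39)}
π[G, D]: project onto (G, D) (4 duplicate(s) eliminated) → {(11, 32), (21, 37), (39, 40)}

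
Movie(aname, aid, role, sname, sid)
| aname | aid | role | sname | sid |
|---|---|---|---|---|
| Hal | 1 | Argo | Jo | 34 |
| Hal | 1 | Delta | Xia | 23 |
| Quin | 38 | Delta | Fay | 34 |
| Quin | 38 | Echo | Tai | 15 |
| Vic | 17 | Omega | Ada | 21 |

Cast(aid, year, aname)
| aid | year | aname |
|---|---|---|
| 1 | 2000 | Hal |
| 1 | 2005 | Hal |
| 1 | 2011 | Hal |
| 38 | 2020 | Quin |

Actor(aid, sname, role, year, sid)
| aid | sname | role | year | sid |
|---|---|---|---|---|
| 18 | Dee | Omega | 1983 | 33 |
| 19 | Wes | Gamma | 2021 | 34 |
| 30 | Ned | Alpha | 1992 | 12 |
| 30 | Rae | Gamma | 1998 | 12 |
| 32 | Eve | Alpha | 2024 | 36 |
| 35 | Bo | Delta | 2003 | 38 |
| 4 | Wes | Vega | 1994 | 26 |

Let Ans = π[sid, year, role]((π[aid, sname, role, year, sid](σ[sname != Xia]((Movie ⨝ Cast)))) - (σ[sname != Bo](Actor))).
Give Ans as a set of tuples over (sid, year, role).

{(15, 2020, Echo), (34, 2000, Argo), (34, 2005, Argo), (34, 2011, Argo), (34, 2020, Delta)}

Movie ⋈ Cast (natural join on aname, aid): {(Hal, 1, Argo, Jo, 34, 2000), (Hal, 1, Argo, Jo, 34, 2005), (Hal, 1, Argo, Jo, 34, 2011), (Hal, 1, Delta, Xia, 23, 2000), (Hal, 1, Delta, Xia, 23, 2005), (Hal, 1, Delta, Xia, 23, 2011), (Quin, 38, Delta, Fay, 34, 2020), (Quin, 38, Echo, Tai, 15, 2020)}
σ[sname != Xia]: keep tuples satisfying sname != Xia → {(Hal, 1, Argo, Jo, 34, 2000), (Hal, 1, Argo, Jo, 34, 2005), (Hal, 1, Argo, Jo, 34, 2011), (Quin, 38, Delta, Fay, 34, 2020), (Quin, 38, Echo, Tai, 15, 2020)}
Keep only column(s) aid, sname, role, year, sid: {(1, Jo, Argo, 2000, 34), (1, Jo, Argo, 2005, 34), (1, Jo, Argo, 2011, 34), (38, Fay, Delta, 2020, 34), (38, Tai, Echo, 2020, 15)}
σ[sname != Bo]: keep tuples satisfying sname != Bo → {(18, Dee, Omega, 1983, 33), (19, Wes, Gamma, 2021, 34), (30, Ned, Alpha, 1992, 12), (30, Rae, Gamma, 1998, 12), (32, Eve, Alpha, 2024, 36), (4, Wes, Vega, 1994, 26)}
Difference: {(1, Jo, Argo, 2000, 34), (1, Jo, Argo, 2005, 34), (1, Jo, Argo, 2011, 34), (38, Fay, Delta, 2020, 34), (38, Tai, Echo, 2020, 15)} with {(18, Dee, Omega, 1983, 33), (19, Wes, Gamma, 2021, 34), (30, Ned, Alpha, 1992, 12), (30, Rae, Gamma, 1998, 12), (32, Eve, Alpha, 2024, 36), (4, Wes, Vega, 1994, 26)} → {(1, Jo, Argo, 2000, 34), (1, Jo, Argo, 2005, 34), (1, Jo, Argo, 2011, 34), (38, Fay, Delta, 2020, 34), (38, Tai, Echo, 2020, 15)}
Keep only column(s) sid, year, role: {(15, 2020, Echo), (34, 2000, Argo), (34, 2005, Argo), (34, 2011, Argo), (34, 2020, Delta)}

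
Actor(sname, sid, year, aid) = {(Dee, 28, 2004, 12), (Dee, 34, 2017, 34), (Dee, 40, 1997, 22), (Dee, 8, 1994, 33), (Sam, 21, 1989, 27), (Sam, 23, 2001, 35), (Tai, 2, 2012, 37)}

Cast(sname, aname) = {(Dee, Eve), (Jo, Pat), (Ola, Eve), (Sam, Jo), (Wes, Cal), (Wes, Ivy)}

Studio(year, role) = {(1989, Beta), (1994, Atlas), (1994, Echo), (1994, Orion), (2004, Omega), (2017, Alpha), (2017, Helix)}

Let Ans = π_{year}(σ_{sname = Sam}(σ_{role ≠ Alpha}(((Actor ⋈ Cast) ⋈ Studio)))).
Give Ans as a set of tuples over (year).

{1989}

Joining Actor and Cast on sname yields {(Dee, 28, 2004, 12, Eve), (Dee, 34, 2017, 34, Eve), (Dee, 40, 1997, 22, Eve), (Dee, 8, 1994, 33, Eve), (Sam, 21, 1989, 27, Jo), (Sam, 23, 2001, 35, Jo)}.
Joining (Actor ⋈ Cast) and Studio on year yields {(Dee, 28, 2004, 12, Eve, Omega), (Dee, 34, 2017, 34, Eve, Alpha), (Dee, 34, 2017, 34, Eve, Helix), (Dee, 8, 1994, 33, Eve, Atlas), (Dee, 8, 1994, 33, Eve, Echo), (Dee, 8, 1994, 33, Eve, Orion), (Sam, 21, 1989, 27, Jo, Beta)}.
Apply σ_{role ≠ Alpha}; surviving tuples: {(Dee, 28, 2004, 12, Eve, Omega), (Dee, 34, 2017, 34, Eve, Helix), (Dee, 8, 1994, 33, Eve, Atlas), (Dee, 8, 1994, 33, Eve, Echo), (Dee, 8, 1994, 33, Eve, Orion), (Sam, 21, 1989, 27, Jo, Beta)}
Apply σ_{sname = Sam}; surviving tuples: {(Sam, 21, 1989, 27, Jo, Beta)}
Projecting to year: {1989}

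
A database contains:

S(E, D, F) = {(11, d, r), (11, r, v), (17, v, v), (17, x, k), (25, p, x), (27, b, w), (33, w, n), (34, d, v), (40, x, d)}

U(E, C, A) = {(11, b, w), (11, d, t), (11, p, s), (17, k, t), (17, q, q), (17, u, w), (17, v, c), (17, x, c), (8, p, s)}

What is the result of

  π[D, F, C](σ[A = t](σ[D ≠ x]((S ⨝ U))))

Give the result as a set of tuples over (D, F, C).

{(d, r, d), (r, v, d), (v, v, k)}

Natural join on E: {(11, d, r, b, w), (11, d, r, d, t), (11, d, r, p, s), (11, r, v, b, w), (11, r, v, d, t), (11, r, v, p, s), (17, v, v, k, t), (17, v, v, q, q), (17, v, v, u, w), (17, v, v, v, c), (17, v, v, x, c), (17, x, k, k, t), (17, x, k, q, q), (17, x, k, u, w), (17, x, k, v, c), (17, x, k, x, c)}
Filtering on D ≠ x leaves {(11, d, r, b, w), (11, d, r, d, t), (11, d, r, p, s), (11, r, v, b, w), (11, r, v, d, t), (11, r, v, p, s), (17, v, v, k, t), (17, v, v, q, q), (17, v, v, u, w), (17, v, v, v, c), (17, v, v, x, c)}.
Filtering on A = t leaves {(11, d, r, d, t), (11, r, v, d, t), (17, v, v, k, t)}.
π_{D, F, C} gives {(d, r, d), (r, v, d), (v, v, k)}.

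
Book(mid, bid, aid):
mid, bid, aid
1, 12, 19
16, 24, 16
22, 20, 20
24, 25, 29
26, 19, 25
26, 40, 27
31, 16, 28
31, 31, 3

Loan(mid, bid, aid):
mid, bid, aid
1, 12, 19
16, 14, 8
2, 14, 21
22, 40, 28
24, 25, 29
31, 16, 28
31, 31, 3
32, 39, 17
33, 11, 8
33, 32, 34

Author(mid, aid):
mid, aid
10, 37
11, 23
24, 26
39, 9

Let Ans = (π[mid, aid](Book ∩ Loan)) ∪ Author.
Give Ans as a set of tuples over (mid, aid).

{(1, 19), (10, 37), (11, 23), (24, 26), (24, 29), (31, 28), (31, 3), (39, 9)}

Intersection: {(1, 12, 19), (16, 24, 16), (22, 20, 20), (24, 25, 29), (26, 19, 25), (26, 40, 27), (31, 16, 28), (31, 31, 3)} with {(1, 12, 19), (16, 14, 8), (2, 14, 21), (22, 40, 28), (24, 25, 29), (31, 16, 28), (31, 31, 3), (32, 39, 17), (33, 11, 8), (33, 32, 34)} → {(1, 12, 19), (24, 25, 29), (31, 16, 28), (31, 31, 3)}
Keep only column(s) mid, aid: {(1, 19), (24, 29), (31, 28), (31, 3)}
Union: {(1, 19), (24, 29), (31, 28), (31, 3)} with {(10, 37), (11, 23), (24, 26), (39, 9)} → {(1, 19), (10, 37), (11, 23), (24, 26), (24, 29), (31, 28), (31, 3), (39, 9)}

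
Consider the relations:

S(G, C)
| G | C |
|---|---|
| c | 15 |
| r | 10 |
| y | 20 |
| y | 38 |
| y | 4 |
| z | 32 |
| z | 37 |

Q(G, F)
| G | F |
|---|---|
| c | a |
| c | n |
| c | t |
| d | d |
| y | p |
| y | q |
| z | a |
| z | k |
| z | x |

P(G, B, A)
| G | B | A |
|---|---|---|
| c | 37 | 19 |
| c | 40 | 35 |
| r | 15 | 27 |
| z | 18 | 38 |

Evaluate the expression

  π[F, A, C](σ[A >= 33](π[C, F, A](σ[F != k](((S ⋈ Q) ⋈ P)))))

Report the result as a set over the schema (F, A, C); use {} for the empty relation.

{(a, 35, 15), (a, 38, 32), (a, 38, 37), (n, 35, 15), (t, 35, 15), (x, 38, 32), (x, 38, 37)}

Natural join on G: {(c, 15, a), (c, 15, n), (c, 15, t), (y, 20, p), (y, 20, q), (y, 38, p), (y, 38, q), (y, 4, p), (y, 4, q), (z, 32, a), (z, 32, k), (z, 32, x), (z, 37, a), (z, 37, k), (z, 37, x)}
Natural join on G: {(c, 15, a, 37, 19), (c, 15, a, 40, 35), (c, 15, n, 37, 19), (c, 15, n, 40, 35), (c, 15, t, 37, 19), (c, 15, t, 40, 35), (z, 32, a, 18, 38), (z, 32, k, 18, 38), (z, 32, x, 18, 38), (z, 37, a, 18, 38), (z, 37, k, 18, 38), (z, 37, x, 18, 38)}
σ[F != k]: keep tuples satisfying F != k → {(c, 15, a, 37, 19), (c, 15, a, 40, 35), (c, 15, n, 37, 19), (c, 15, n, 40, 35), (c, 15, t, 37, 19), (c, 15, t, 40, 35), (z, 32, a, 18, 38), (z, 32, x, 18, 38), (z, 37, a, 18, 38), (z, 37, x, 18, 38)}
π[C, F, A]: project onto (C, F, A) → {(15, a, 19), (15, a, 35), (15, n, 19), (15, n, 35), (15, t, 19), (15, t, 35), (32, a, 38), (32, x, 38), (37, a, 38), (37, x, 38)}
σ[A >= 33]: keep tuples satisfying A >= 33 → {(15, a, 35), (15, n, 35), (15, t, 35), (32, a, 38), (32, x, 38), (37, a, 38), (37, x, 38)}
π[F, A, C]: project onto (F, A, C) → {(a, 35, 15), (a, 38, 32), (a, 38, 37), (n, 35, 15), (t, 35, 15), (x, 38, 32), (x, 38, 37)}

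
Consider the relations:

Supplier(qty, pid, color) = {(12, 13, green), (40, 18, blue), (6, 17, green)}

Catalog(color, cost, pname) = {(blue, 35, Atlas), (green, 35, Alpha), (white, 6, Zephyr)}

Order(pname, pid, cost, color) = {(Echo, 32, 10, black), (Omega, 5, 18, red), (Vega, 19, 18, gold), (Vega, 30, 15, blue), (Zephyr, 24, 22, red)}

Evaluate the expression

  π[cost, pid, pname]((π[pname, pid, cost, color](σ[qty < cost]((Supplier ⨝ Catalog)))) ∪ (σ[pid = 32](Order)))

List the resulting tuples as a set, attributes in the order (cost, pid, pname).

{(10, 32, Echo), (35, 13, Alpha), (35, 17, Alpha)}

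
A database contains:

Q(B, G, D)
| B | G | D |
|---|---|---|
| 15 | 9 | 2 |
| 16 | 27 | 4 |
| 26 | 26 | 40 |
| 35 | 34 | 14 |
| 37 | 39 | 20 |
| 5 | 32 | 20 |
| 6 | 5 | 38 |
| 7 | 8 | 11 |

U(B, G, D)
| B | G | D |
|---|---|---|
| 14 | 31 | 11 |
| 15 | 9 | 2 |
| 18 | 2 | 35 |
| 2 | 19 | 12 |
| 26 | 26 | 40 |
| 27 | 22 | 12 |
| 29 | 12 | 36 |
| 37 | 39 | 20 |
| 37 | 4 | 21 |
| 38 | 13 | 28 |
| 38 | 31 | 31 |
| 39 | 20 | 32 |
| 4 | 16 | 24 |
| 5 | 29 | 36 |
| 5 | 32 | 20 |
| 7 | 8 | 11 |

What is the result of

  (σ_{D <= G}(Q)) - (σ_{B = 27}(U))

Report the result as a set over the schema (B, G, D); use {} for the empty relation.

{(15, 9, 2), (16, 27, 4), (35, 34, 14), (37, 39, 20), (5, 32, 20)}

Apply σ_{D <= G}; surviving tuples: {(15, 9, 2), (16, 27, 4), (35, 34, 14), (37, 39, 20), (5, 32, 20)}
Apply σ_{B = 27}; surviving tuples: {(27, 22, 12)}
Taking the difference: {(15, 9, 2), (16, 27, 4), (35, 34, 14), (37, 39, 20), (5, 32, 20)}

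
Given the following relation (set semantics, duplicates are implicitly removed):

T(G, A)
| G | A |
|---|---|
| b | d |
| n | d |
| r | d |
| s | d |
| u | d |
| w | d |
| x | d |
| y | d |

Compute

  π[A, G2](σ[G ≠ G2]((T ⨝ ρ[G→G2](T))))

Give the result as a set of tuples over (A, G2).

ρ[G→G2]: schema becomes (G2, A); tuples unchanged.
T ⋈ ρ[G→G2](T) (natural join on A): {(b, d, b), (b, d, n), (b, d, r), (b, d, s), (b, d, u), (b, d, w), (b, d, x), (b, d, y), (n, d, b), (n, d, n), (n, d, r), (n, d, s), (n, d, u), (n, d, w), (n, d, x), (n, d, y), (r, d, b), (r, d, n), (r, d, r), (r, d, s), (r, d, u), (r, d, w), (r, d, x), (r, d, y), (s, d, b), (s, d, n), (s, d, r), (s, d, s), (s, d, u), (s, d, w), (s, d, x), (s, d, y), (u, d, b), (u, d, n), (u, d, r), (u, d, s), (u, d, u), (u, d, w), (u, d, x), (u, d, y), (w, d, b), (w, d, n), (w, d, r), (w, d, s), (w, d, u), (w, d, w), (w, d, x), (w, d, y), (x, d, b), (x, d, n), (x, d, r), (x, d, s), (x, d, u), (x, d, w), (x, d, x), (x, d, y), (y, d, b), (y, d, n), (y, d, r), (y, d, s), (y, d, u), (y, d, w), (y, d, x), (y, d, y)}
Apply σ_{G ≠ G2}; surviving tuples: {(b, d, n), (b, d, r), (b, d, s), (b, d, u), (b, d, w), (b, d, x), (b, d, y), (n, d, b), (n, d, r), (n, d, s), (n, d, u), (n, d, w), (n, d, x), (n, d, y), (r, d, b), (r, d, n), (r, d, s), (r, d, u), (r, d, w), (r, d, x), (r, d, y), (s, d, b), (s, d, n), (s, d, r), (s, d, u), (s, d, w), (s, d, x), (s, d, y), (u, d, b), (u, d, n), (u, d, r), (u, d, s), (u, d, w), (u, d, x), (u, d, y), (w, d, b), (w, d, n), (w, d, r), (w, d, s), (w, d, u), (w, d, x), (w, d, y), (x, d, b), (x, d, n), (x, d, r), (x, d, s), (x, d, u), (x, d, w), (x, d, y), (y, d, b), (y, d, n), (y, d, r), (y, d, s), (y, d, u), (y, d, w), (y, d, x)}
Keep only column(s) A, G2 (48 duplicate(s) eliminated): {(d, b), (d, n), (d, r), (d, s), (d, u), (d, w), (d, x), (d, y)}

{(d, b), (d, n), (d, r), (d, s), (d, u), (d, w), (d, x), (d, y)}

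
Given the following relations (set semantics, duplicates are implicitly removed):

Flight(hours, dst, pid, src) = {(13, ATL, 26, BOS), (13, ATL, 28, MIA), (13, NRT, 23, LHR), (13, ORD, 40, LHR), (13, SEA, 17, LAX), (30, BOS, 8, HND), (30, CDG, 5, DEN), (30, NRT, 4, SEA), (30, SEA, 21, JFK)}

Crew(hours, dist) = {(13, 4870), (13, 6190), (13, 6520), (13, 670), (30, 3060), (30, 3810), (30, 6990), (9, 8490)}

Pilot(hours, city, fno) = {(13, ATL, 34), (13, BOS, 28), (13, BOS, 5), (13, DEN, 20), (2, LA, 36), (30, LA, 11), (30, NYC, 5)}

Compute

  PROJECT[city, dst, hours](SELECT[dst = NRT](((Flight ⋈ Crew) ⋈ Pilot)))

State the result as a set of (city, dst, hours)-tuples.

{(ATL, NRT, 13), (BOS, NRT, 13), (DEN, NRT, 13), (LA, NRT, 30), (NYC, NRT, 30)}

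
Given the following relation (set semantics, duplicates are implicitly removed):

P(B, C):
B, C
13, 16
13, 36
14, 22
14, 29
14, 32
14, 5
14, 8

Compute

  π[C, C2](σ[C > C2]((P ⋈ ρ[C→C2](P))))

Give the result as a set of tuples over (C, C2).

ρ[C→C2]: schema becomes (B, C2); tuples unchanged.
P ⋈ ρ[C→C2](P) (natural join on B): {(13, 16, 16), (13, 16, 36), (13, 36, 16), (13, 36, 36), (14, 22, 22), (14, 22, 29), (14, 22, 32), (14, 22, 5), (14, 22, 8), (14, 29, 22), (14, 29, 29), (14, 29, 32), (14, 29, 5), (14, 29, 8), (14, 32, 22), (14, 32, 29), (14, 32, 32), (14, 32, 5), (14, 32, 8), (14, 5, 22), (14, 5, 29), (14, 5, 32), (14, 5, 5), (14, 5, 8), (14, 8, 22), (14, 8, 29), (14, 8, 32), (14, 8, 5), (14, 8, 8)}
Filtering on C > C2 leaves {(13, 36, 16), (14, 22, 5), (14, 22, 8), (14, 29, 22), (14, 29, 5), (14, 29, 8), (14, 32, 22), (14, 32, 29), (14, 32, 5), (14, 32, 8), (14, 8, 5)}.
π_{C, C2} gives {(22, 5), (22, 8), (29, 22), (29, 5), (29, 8), (32, 22), (32, 29), (32, 5), (32, 8), (36, 16), (8, 5)}.

{(22, 5), (22, 8), (29, 22), (29, 5), (29, 8), (32, 22), (32, 29), (32, 5), (32, 8), (36, 16), (8, 5)}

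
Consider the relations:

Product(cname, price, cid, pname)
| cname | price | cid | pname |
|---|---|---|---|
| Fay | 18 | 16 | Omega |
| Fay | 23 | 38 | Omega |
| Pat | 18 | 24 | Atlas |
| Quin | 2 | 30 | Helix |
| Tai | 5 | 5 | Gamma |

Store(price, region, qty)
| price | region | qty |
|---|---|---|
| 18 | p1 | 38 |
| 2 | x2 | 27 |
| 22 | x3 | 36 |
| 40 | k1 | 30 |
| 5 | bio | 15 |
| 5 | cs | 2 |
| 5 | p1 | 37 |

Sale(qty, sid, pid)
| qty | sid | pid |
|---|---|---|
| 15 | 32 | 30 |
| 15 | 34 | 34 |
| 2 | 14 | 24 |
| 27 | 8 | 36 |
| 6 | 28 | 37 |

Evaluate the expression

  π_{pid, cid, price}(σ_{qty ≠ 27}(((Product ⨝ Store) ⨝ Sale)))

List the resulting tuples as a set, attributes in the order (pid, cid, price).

Joining Product and Store on price yields {(Fay, 18, 16, Omega, p1, 38), (Pat, 18, 24, Atlas, p1, 38), (Quin, 2, 30, Helix, x2, 27), (Tai, 5, 5, Gamma, bio, 15), (Tai, 5, 5, Gamma, cs, 2), (Tai, 5, 5, Gamma, p1, 37)}.
Joining (Product ⨝ Store) and Sale on qty yields {(Quin, 2, 30, Helix, x2, 27, 8, 36), (Tai, 5, 5, Gamma, bio, 15, 32, 30), (Tai, 5, 5, Gamma, bio, 15, 34, 34), (Tai, 5, 5, Gamma, cs, 2, 14, 24)}.
Selection qty ≠ 27: {(Tai, 5, 5, Gamma, bio, 15, 32, 30), (Tai, 5, 5, Gamma, bio, 15, 34, 34), (Tai, 5, 5, Gamma, cs, 2, 14, 24)}
Keep only column(s) pid, cid, price: {(24, 5, 5), (30, 5, 5), (34, 5, 5)}

{(24, 5, 5), (30, 5, 5), (34, 5, 5)}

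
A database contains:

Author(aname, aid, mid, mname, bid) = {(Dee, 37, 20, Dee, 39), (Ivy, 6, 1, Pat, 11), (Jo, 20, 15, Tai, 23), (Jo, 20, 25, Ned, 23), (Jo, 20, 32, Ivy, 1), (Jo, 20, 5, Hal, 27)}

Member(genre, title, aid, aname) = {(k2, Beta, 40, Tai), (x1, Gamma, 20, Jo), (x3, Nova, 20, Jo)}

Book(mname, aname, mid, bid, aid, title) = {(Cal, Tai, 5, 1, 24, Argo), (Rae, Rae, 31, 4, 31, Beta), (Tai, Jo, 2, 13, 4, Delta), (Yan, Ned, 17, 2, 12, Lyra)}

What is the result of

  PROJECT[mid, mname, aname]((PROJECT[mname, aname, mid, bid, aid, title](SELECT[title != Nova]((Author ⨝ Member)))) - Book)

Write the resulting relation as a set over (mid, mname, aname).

Author ⋈ Member (natural join on aname, aid): {(Jo, 20, 15, Tai, 23, x1, Gamma), (Jo, 20, 15, Tai, 23, x3, Nova), (Jo, 20, 25, Ned, 23, x1, Gamma), (Jo, 20, 25, Ned, 23, x3, Nova), (Jo, 20, 32, Ivy, 1, x1, Gamma), (Jo, 20, 32, Ivy, 1, x3, Nova), (Jo, 20, 5, Hal, 27, x1, Gamma), (Jo, 20, 5, Hal, 27, x3, Nova)}
Filtering on title != Nova leaves {(Jo, 20, 15, Tai, 23, x1, Gamma), (Jo, 20, 25, Ned, 23, x1, Gamma), (Jo, 20, 32, Ivy, 1, x1, Gamma), (Jo, 20, 5, Hal, 27, x1, Gamma)}.
π_{mname, aname, mid, bid, aid, title} gives {(Hal, Jo, 5, 27, 20, Gamma), (Ivy, Jo, 32, 1, 20, Gamma), (Ned, Jo, 25, 23, 20, Gamma), (Tai, Jo, 15, 23, 20, Gamma)}.
Difference: {(Hal, Jo, 5, 27, 20, Gamma), (Ivy, Jo, 32, 1, 20, Gamma), (Ned, Jo, 25, 23, 20, Gamma), (Tai, Jo, 15, 23, 20, Gamma)} with {(Cal, Tai, 5, 1, 24, Argo), (Rae, Rae, 31, 4, 31, Beta), (Tai, Jo, 2, 13, 4, Delta), (Yan, Ned, 17, 2, 12, Lyra)} → {(Hal, Jo, 5, 27, 20, Gamma), (Ivy, Jo, 32, 1, 20, Gamma), (Ned, Jo, 25, 23, 20, Gamma), (Tai, Jo, 15, 23, 20, Gamma)}
π_{mid, mname, aname} gives {(15, Tai, Jo), (25, Ned, Jo), (32, Ivy, Jo), (5, Hal, Jo)}.

{(15, Tai, Jo), (25, Ned, Jo), (32, Ivy, Jo), (5, Hal, Jo)}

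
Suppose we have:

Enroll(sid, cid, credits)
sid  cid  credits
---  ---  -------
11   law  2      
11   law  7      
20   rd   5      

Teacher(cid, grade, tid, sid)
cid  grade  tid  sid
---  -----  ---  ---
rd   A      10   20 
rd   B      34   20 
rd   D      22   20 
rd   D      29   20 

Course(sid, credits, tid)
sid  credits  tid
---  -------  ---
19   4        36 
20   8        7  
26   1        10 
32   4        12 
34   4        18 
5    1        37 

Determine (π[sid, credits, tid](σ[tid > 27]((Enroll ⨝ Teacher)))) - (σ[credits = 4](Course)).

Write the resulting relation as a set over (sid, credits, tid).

{(20, 5, 29), (20, 5, 34)}

Joining Enroll and Teacher on sid, cid yields {(20, rd, 5, A, 10), (20, rd, 5, B, 34), (20, rd, 5, D, 22), (20, rd, 5, D, 29)}.
Selection tid > 27: {(20, rd, 5, B, 34), (20, rd, 5, D, 29)}
Projecting to sid, credits, tid: {(20, 5, 29), (20, 5, 34)}
Selection credits = 4: {(19, 4, 36), (32, 4, 12), (34, 4, 18)}
Set difference of the two operands is {(20, 5, 29), (20, 5, 34)}.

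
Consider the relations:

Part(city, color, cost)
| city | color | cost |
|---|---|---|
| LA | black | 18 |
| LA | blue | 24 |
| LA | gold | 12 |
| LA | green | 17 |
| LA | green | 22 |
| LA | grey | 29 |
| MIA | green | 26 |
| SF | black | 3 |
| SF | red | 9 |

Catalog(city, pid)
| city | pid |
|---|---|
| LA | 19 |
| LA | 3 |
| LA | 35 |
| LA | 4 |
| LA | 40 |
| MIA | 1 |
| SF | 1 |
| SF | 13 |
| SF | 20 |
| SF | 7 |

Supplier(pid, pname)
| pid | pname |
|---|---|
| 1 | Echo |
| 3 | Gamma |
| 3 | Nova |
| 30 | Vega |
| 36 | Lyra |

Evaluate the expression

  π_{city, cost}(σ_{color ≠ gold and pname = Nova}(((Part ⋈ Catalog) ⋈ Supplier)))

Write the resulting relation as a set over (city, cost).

Joining Part and Catalog on city yields {(LA, black, 18, 19), (LA, black, 18, 3), (LA, black, 18, 35), (LA, black, 18, 4), (LA, black, 18, 40), (LA, blue, 24, 19), (LA, blue, 24, 3), (LA, blue, 24, 35), (LA, blue, 24, 4), (LA, blue, 24, 40), (LA, gold, 12, 19), (LA, gold, 12, 3), (LA, gold, 12, 35), (LA, gold, 12, 4), (LA, gold, 12, 40), (LA, green, 17, 19), (LA, green, 17, 3), (LA, green, 17, 35), (LA, green, 17, 4), (LA, green, 17, 40), (LA, green, 22, 19), (LA, green, 22, 3), (LA, green, 22, 35), (LA, green, 22, 4), (LA, green, 22, 40), (LA, grey, 29, 19), (LA, grey, 29, 3), (LA, grey, 29, 35), (LA, grey, 29, 4), (LA, grey, 29, 40), (MIA, green, 26, 1), (SF, black, 3, 1), (SF, black, 3, 13), (SF, black, 3, 20), (SF, black, 3, 7), (SF, red, 9, 1), (SF, red, 9, 13), (SF, red, 9, 20), (SF, red, 9, 7)}.
Joining (Part ⋈ Catalog) and Supplier on pid yields {(LA, black, 18, 3, Gamma), (LA, black, 18, 3, Nova), (LA, blue, 24, 3, Gamma), (LA, blue, 24, 3, Nova), (LA, gold, 12, 3, Gamma), (LA, gold, 12, 3, Nova), (LA, green, 17, 3, Gamma), (LA, green, 17, 3, Nova), (LA, green, 22, 3, Gamma), (LA, green, 22, 3, Nova), (LA, grey, 29, 3, Gamma), (LA, grey, 29, 3, Nova), (MIA, green, 26, 1, Echo), (SF, black, 3, 1, Echo), (SF, red, 9, 1, Echo)}.
Apply σ_{color ≠ gold and pname = Nova}; surviving tuples: {(LA, black, 18, 3, Nova), (LA, blue, 24, 3, Nova), (LA, green, 17, 3, Nova), (LA, green, 22, 3, Nova), (LA, grey, 29, 3, Nova)}
π_{city, cost} gives {(LA, 17), (LA, 18), (LA, 22), (LA, 24), (LA, 29)}.

{(LA, 17), (LA, 18), (LA, 22), (LA, 24), (LA, 29)}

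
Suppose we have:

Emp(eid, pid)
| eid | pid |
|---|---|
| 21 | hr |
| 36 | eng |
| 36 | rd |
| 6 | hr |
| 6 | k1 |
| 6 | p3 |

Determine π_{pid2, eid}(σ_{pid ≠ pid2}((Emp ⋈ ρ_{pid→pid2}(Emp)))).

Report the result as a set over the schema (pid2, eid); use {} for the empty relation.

{(eng, 36), (hr, 6), (k1, 6), (p3, 6), (rd, 36)}

ρ[pid→pid2]: schema becomes (eid, pid2); tuples unchanged.
Emp ⋈ ρ_{pid→pid2}(Emp) (natural join on eid): {(21, hr, hr), (36, eng, eng), (36, eng, rd), (36, rd, eng), (36, rd, rd), (6, hr, hr), (6, hr, k1), (6, hr, p3), (6, k1, hr), (6, k1, k1), (6, k1, p3), (6, p3, hr), (6, p3, k1), (6, p3, p3)}
Filtering on pid ≠ pid2 leaves {(36, eng, rd), (36, rd, eng), (6, hr, k1), (6, hr, p3), (6, k1, hr), (6, k1, p3), (6, p3, hr), (6, p3, k1)}.
Keep only column(s) pid2, eid (3 duplicate(s) eliminated): {(eng, 36), (hr, 6), (k1, 6), (p3, 6), (rd, 36)}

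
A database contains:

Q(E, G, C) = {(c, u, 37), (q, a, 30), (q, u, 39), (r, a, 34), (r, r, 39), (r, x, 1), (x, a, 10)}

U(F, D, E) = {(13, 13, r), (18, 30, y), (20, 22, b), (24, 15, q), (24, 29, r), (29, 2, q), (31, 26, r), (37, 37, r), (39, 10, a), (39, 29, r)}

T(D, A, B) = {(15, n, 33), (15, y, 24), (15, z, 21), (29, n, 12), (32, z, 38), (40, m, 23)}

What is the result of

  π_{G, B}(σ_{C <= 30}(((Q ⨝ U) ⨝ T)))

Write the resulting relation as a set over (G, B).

{(a, 21), (a, 24), (a, 33), (x, 12)}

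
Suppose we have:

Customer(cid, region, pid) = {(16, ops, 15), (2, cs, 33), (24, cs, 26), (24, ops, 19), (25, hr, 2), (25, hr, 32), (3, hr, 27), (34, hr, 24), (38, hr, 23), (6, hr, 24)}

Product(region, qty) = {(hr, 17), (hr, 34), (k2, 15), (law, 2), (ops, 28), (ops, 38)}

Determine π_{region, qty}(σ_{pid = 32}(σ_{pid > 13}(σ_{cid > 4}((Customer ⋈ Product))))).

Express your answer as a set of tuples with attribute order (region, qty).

{(hr, 17), (hr, 34)}

Joining Customer and Product on region yields {(16, ops, 15, 28), (16, ops, 15, 38), (24, ops, 19, 28), (24, ops, 19, 38), (25, hr, 2, 17), (25, hr, 2, 34), (25, hr, 32, 17), (25, hr, 32, 34), (3, hr, 27, 17), (3, hr, 27, 34), (34, hr, 24, 17), (34, hr, 24, 34), (38, hr, 23, 17), (38, hr, 23, 34), (6, hr, 24, 17), (6, hr, 24, 34)}.
Apply σ_{cid > 4}; surviving tuples: {(16, ops, 15, 28), (16, ops, 15, 38), (24, ops, 19, 28), (24, ops, 19, 38), (25, hr, 2, 17), (25, hr, 2, 34), (25, hr, 32, 17), (25, hr, 32, 34), (34, hr, 24, 17), (34, hr, 24, 34), (38, hr, 23, 17), (38, hr, 23, 34), (6, hr, 24, 17), (6, hr, 24, 34)}
Apply σ_{pid > 13}; surviving tuples: {(16, ops, 15, 28), (16, ops, 15, 38), (24, ops, 19, 28), (24, ops, 19, 38), (25, hr, 32, 17), (25, hr, 32, 34), (34, hr, 24, 17), (34, hr, 24, 34), (38, hr, 23, 17), (38, hr, 23, 34), (6, hr, 24, 17), (6, hr, 24, 34)}
Apply σ_{pid = 32}; surviving tuples: {(25, hr, 32, 17), (25, hr, 32, 34)}
π_{region, qty} gives {(hr, 17), (hr, 34)}.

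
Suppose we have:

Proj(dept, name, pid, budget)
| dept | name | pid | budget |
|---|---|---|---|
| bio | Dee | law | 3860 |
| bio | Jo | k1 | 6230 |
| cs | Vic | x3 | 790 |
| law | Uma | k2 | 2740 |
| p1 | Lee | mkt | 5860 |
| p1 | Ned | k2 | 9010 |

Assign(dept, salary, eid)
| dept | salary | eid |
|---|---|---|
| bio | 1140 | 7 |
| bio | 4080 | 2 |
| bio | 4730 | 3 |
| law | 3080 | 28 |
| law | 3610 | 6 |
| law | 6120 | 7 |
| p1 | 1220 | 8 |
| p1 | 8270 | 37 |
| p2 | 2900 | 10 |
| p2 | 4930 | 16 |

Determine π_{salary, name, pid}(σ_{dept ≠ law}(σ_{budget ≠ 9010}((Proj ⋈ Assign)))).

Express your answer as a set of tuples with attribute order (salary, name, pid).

Joining Proj and Assign on dept yields {(bio, Dee, law, 3860, 1140, 7), (bio, Dee, law, 3860, 4080, 2), (bio, Dee, law, 3860, 4730, 3), (bio, Jo, k1, 6230, 1140, 7), (bio, Jo, k1, 6230, 4080, 2), (bio, Jo, k1, 6230, 4730, 3), (law, Uma, k2, 2740, 3080, 28), (law, Uma, k2, 2740, 3610, 6), (law, Uma, k2, 2740, 6120, 7), (p1, Lee, mkt, 5860, 1220, 8), (p1, Lee, mkt, 5860, 8270, 37), (p1, Ned, k2, 9010, 1220, 8), (p1, Ned, k2, 9010, 8270, 37)}.
Selection budget ≠ 9010: {(bio, Dee, law, 3860, 1140, 7), (bio, Dee, law, 3860, 4080, 2), (bio, Dee, law, 3860, 4730, 3), (bio, Jo, k1, 6230, 1140, 7), (bio, Jo, k1, 6230, 4080, 2), (bio, Jo, k1, 6230, 4730, 3), (law, Uma, k2, 2740, 3080, 28), (law, Uma, k2, 2740, 3610, 6), (law, Uma, k2, 2740, 6120, 7), (p1, Lee, mkt, 5860, 1220, 8), (p1, Lee, mkt, 5860, 8270, 37)}
Selection dept ≠ law: {(bio, Dee, law, 3860, 1140, 7), (bio, Dee, law, 3860, 4080, 2), (bio, Dee, law, 3860, 4730, 3), (bio, Jo, k1, 6230, 1140, 7), (bio, Jo, k1, 6230, 4080, 2), (bio, Jo, k1, 6230, 4730, 3), (p1, Lee, mkt, 5860, 1220, 8), (p1, Lee, mkt, 5860, 8270, 37)}
Keep only column(s) salary, name, pid: {(1140, Dee, law), (1140, Jo, k1), (1220, Lee, mkt), (4080, Dee, law), (4080, Jo, k1), (4730, Dee, law), (4730, Jo, k1), (8270, Lee, mkt)}

{(1140, Dee, law), (1140, Jo, k1), (1220, Lee, mkt), (4080, Dee, law), (4080, Jo, k1), (4730, Dee, law), (4730, Jo, k1), (8270, Lee, mkt)}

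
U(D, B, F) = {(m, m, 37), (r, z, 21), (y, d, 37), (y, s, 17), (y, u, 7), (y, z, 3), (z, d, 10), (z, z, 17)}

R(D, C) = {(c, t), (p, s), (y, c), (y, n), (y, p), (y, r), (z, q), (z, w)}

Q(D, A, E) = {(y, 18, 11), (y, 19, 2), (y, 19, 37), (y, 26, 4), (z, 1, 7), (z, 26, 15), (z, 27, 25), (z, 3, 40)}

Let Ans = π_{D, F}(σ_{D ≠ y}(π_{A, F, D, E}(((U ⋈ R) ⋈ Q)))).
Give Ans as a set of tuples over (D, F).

{(z, 10), (z, 17)}

Joining U and R on D yields {(y, d, 37, c), (y, d, 37, n), (y, d, 37, p), (y, d, 37, r), (y, s, 17, c), (y, s, 17, n), (y, s, 17, p), (y, s, 17, r), (y, u, 7, c), (y, u, 7, n), (y, u, 7, p), (y, u, 7, r), (y, z, 3, c), (y, z, 3, n), (y, z, 3, p), (y, z, 3, r), (z, d, 10, q), (z, d, 10, w), (z, z, 17, q), (z, z, 17, w)}.
Joining (U ⋈ R) and Q on D yields {(y, d, 37, c, 18, 11), (y, d, 37, c, 19, 2), (y, d, 37, c, 19, 37), (y, d, 37, c, 26, 4), (y, d, 37, n, 18, 11), (y, d, 37, n, 19, 2), (y, d, 37, n, 19, 37), (y, d, 37, n, 26, 4), (y, d, 37, p, 18, 11), (y, d, 37, p, 19, 2), (y, d, 37, p, 19, 37), (y, d, 37, p, 26, 4), (y, d, 37, r, 18, 11), (y, d, 37, r, 19, 2), (y, d, 37, r, 19, 37), (y, d, 37, r, 26, 4), (y, s, 17, c, 18, 11), (y, s, 17, c, 19, 2), (y, s, 17, c, 19, 37), (y, s, 17, c, 26, 4), (y, s, 17, n, 18, 11), (y, s, 17, n, 19, 2), (y, s, 17, n, 19, 37), (y, s, 17, n, 26, 4), (y, s, 17, p, 18, 11), (y, s, 17, p, 19, 2), (y, s, 17, p, 19, 37), (y, s, 17, p, 26, 4), (y, s, 17, r, 18, 11), (y, s, 17, r, 19, 2), (y, s, 17, r, 19, 37), (y, s, 17, r, 26, 4), (y, u, 7, c, 18, 11), (y, u, 7, c, 19, 2), (y, u, 7, c, 19, 37), (y, u, 7, c, 26, 4), (y, u, 7, n, 18, 11), (y, u, 7, n, 19, 2), (y, u, 7, n, 19, 37), (y, u, 7, n, 26, 4), (y, u, 7, p, 18, 11), (y, u, 7, p, 19, 2), (y, u, 7, p, 19, 37), (y, u, 7, p, 26, 4), (y, u, 7, r, 18, 11), (y, u, 7, r, 19, 2), (y, u, 7, r, 19, 37), (y, u, 7, r, 26, 4), (y, z, 3, c, 18, 11), (y, z, 3, c, 19, 2), (y, z, 3, c, 19, 37), (y, z, 3, c, 26, 4), (y, z, 3, n, 18, 11), (y, z, 3, n, 19, 2), (y, z, 3, n, 19, 37), (y, z, 3, n, 26, 4), (y, z, 3, p, 18, 11), (y, z, 3, p, 19, 2), (y, z, 3, p, 19, 37), (y, z, 3, p, 26, 4), (y, z, 3, r, 18, 11), (y, z, 3, r, 19, 2), (y, z, 3, r, 19, 37), (y, z, 3, r, 26, 4), (z, d, 10, q, 1, 7), (z, d, 10, q, 26, 15), (z, d, 10, q, 27, 25), (z, d, 10, q, 3, 40), (z, d, 10, w, 1, 7), (z, d, 10, w, 26, 15), (z, d, 10, w, 27, 25), (z, d, 10, w, 3, 40), (z, z, 17, q, 1, 7), (z, z, 17, q, 26, 15), (z, z, 17, q, 27, 25), (z, z, 17, q, 3, 40), (z, z, 17, w, 1, 7), (z, z, 17, w, 26, 15), (z, z, 17, w, 27, 25), (z, z, 17, w, 3, 40)}.
Projecting to A, F, D, E (56 duplicate(s) eliminated): {(1, 10, z, 7), (1, 17, z, 7), (18, 17, y, 11), (18, 3, y, 11), (18, 37, y, 11), (18, 7, y, 11), (19, 17, y, 2), (19, 17, y, 37), (19, 3, y, 2), (19, 3, y, 37), (19, 37, y, 2), (19, 37, y, 37), (19, 7, y, 2), (19, 7, y, 37), (26, 10, z, 15), (26, 17, y, 4), (26, 17, z, 15), (26, 3, y, 4), (26, 37, y, 4), (26, 7, y, 4), (27, 10, z, 25), (27, 17, z, 25), (3, 10, z, 40), (3, 17, z, 40)}
Selection D ≠ y: {(1, 10, z, 7), (1, 17, z, 7), (26, 10, z, 15), (26, 17, z, 15), (27, 10, z, 25), (27, 17, z, 25), (3, 10, z, 40), (3, 17, z, 40)}
Projecting to D, F (6 duplicate(s) eliminated): {(z, 10), (z, 17)}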